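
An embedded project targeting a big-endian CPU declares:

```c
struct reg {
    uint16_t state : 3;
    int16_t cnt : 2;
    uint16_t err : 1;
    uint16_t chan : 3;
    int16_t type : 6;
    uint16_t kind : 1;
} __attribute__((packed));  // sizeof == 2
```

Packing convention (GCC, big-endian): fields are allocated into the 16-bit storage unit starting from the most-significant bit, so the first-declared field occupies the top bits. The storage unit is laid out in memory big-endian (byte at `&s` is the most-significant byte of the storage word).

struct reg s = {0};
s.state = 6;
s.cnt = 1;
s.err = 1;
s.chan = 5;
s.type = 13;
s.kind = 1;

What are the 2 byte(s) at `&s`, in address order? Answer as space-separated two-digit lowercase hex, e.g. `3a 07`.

state (3b) val=6 bits=0x6 at bit 13: 0xc000
cnt (2b) val=1 bits=0x1 at bit 11: 0xc800
err (1b) val=1 bits=0x1 at bit 10: 0xcc00
chan (3b) val=5 bits=0x5 at bit 7: 0xce80
type (6b) val=13 bits=0xd at bit 1: 0xce9a
kind (1b) val=1 bits=0x1 at bit 0: 0xce9b
word = 0xce9b → big-endian bytes:
  [0]=0xce  [1]=0x9b

ce 9b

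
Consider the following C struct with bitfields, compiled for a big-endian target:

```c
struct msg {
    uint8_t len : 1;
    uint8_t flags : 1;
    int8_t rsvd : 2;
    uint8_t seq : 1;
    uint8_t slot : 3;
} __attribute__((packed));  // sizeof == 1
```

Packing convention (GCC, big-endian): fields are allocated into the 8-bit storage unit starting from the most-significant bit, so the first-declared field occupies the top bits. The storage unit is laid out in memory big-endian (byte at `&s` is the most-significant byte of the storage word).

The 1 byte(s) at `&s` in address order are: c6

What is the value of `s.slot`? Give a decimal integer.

[0]=0xc6 (big-endian) → word 0xc6
len [7+:1] = (word>>7) & 0x1 = 1
flags [6+:1] = (word>>6) & 0x1 = 1
rsvd [4+:2] = (word>>4) & 0x3 = 0
seq [3+:1] = (word>>3) & 0x1 = 0
slot [0+:3] = (word>>0) & 0x7 = 6  ←

6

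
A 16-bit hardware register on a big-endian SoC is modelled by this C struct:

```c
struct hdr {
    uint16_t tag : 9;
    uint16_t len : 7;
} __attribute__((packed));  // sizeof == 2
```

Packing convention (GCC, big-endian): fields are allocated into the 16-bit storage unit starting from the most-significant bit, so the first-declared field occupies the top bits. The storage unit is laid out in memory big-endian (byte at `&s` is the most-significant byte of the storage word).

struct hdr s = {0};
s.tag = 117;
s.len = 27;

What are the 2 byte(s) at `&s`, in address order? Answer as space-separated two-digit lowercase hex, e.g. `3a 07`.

[7+:9] tag=117 & 0x1ff = 0x75; word=0x3a80
[0+:7] len=27 & 0x7f = 0x1b; word=0x3a9b
word = 0x3a9b → big-endian bytes:
  [0]=0x3a  [1]=0x9b

3a 9b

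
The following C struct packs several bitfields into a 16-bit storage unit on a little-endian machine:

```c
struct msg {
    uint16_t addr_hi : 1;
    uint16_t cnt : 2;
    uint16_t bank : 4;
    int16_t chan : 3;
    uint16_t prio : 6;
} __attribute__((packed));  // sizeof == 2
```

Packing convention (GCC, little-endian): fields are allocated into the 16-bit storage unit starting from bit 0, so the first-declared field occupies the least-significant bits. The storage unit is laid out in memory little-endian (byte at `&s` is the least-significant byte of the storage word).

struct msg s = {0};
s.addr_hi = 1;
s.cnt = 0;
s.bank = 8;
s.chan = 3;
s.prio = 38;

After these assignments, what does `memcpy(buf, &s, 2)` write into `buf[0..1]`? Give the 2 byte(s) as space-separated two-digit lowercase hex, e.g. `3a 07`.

c1 99

addr_hi:1 = 1 → 0x1 << 0 → word 0x0001
cnt:2 = 0 → 0x0 << 1 → word 0x0001
bank:4 = 8 → 0x8 << 3 → word 0x0041
chan:3 = 3 → 0x3 << 7 → word 0x01c1
prio:6 = 38 → 0x26 << 10 → word 0x99c1
word = 0x99c1 → little-endian bytes:
  [0]=0xc1  [1]=0x99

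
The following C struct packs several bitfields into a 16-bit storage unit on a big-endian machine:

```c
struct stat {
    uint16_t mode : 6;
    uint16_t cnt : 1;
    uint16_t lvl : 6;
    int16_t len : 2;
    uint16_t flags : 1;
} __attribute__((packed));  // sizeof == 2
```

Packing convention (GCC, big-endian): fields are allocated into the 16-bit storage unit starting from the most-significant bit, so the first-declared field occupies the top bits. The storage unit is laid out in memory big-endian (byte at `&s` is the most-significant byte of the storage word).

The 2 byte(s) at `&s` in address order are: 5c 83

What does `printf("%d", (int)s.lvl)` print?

[0]=0x5c [1]=0x83 (big-endian) → word 0x5c83
mode:6 @ bit 10 → (0x5c83>>10)&0x3f = 0x17
cnt:1 @ bit 9 → (0x5c83>>9)&0x1 = 0x0
lvl:6 @ bit 3 → (0x5c83>>3)&0x3f = 0x10  ←
len:2 @ bit 1 → (0x5c83>>1)&0x3 = 0x1
flags:1 @ bit 0 → (0x5c83>>0)&0x1 = 0x1

16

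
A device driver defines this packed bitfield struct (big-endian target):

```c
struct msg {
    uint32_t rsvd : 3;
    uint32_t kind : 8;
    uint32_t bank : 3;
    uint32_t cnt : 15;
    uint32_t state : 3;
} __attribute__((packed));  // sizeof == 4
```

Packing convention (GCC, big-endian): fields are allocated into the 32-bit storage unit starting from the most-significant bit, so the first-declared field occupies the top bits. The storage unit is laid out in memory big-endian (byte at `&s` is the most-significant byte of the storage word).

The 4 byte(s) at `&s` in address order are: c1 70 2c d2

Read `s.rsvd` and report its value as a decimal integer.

[0]=0xc1 [1]=0x70 [2]=0x2c [3]=0xd2 (big-endian) → word 0xc1702cd2
rsvd [29+:3] = (word>>29) & 0x7 = 6  ←
kind [21+:8] = (word>>21) & 0xff = 11
bank [18+:3] = (word>>18) & 0x7 = 4
cnt [3+:15] = (word>>3) & 0x7fff = 1434
state [0+:3] = (word>>0) & 0x7 = 2

6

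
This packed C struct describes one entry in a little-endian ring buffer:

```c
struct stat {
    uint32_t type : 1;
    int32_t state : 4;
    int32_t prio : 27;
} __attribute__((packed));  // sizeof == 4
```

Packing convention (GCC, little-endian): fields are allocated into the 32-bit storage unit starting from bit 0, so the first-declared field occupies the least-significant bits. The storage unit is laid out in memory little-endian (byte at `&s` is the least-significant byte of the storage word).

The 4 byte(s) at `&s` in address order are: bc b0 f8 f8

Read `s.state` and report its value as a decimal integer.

[0]=0xbc [1]=0xb0 [2]=0xf8 [3]=0xf8 (little-endian) → word 0xf8f8b0bc
type:1 @ bit 0 → (0xf8f8b0bc>>0)&0x1 = 0x0
state:4 @ bit 1 → (0xf8f8b0bc>>1)&0xf = 0xe  ←
prio:27 @ bit 5 → (0xf8f8b0bc>>5)&0x7ffffff = 0x7c7c585
state signed 4b, MSB=1: 14 - 16 = -2

-2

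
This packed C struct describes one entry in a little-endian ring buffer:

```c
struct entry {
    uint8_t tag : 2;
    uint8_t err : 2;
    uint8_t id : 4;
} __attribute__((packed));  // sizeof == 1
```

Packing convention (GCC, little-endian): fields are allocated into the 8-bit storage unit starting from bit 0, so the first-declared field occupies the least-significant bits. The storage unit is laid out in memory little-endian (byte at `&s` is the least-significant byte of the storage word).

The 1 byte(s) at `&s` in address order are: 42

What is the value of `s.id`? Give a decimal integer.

[0]=0x42 (little-endian) → word 0x42
tag:2 @ bit 0 → (0x42>>0)&0x3 = 0x2
err:2 @ bit 2 → (0x42>>2)&0x3 = 0x0
id:4 @ bit 4 → (0x42>>4)&0xf = 0x4  ←

4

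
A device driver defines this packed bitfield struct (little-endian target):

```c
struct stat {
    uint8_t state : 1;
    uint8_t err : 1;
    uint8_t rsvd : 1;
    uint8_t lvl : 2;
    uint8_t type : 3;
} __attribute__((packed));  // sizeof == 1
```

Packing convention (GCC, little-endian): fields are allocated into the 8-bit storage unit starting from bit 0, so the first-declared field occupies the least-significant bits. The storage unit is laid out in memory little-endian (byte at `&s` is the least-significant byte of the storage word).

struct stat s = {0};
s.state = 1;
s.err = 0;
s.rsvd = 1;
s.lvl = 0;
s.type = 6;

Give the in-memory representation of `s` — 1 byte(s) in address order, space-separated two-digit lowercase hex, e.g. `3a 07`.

c5

state (1b) val=1 bits=0x1 at bit 0: 0x01
err (1b) val=0 bits=0x0 at bit 1: 0x01
rsvd (1b) val=1 bits=0x1 at bit 2: 0x05
lvl (2b) val=0 bits=0x0 at bit 3: 0x05
type (3b) val=6 bits=0x6 at bit 5: 0xc5
word = 0xc5 → little-endian bytes:
  [0]=0xc5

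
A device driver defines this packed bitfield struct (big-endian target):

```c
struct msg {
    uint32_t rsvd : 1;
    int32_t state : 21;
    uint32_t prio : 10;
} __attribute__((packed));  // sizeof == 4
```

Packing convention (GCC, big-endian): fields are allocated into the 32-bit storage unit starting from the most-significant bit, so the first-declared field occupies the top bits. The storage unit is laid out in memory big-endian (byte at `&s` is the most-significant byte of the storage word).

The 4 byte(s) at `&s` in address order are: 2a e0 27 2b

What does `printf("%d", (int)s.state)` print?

[0]=0x2a [1]=0xe0 [2]=0x27 [3]=0x2b (big-endian) → word 0x2ae0272b
rsvd:1 @ bit 31 → (0x2ae0272b>>31)&0x1 = 0x0
state:21 @ bit 10 → (0x2ae0272b>>10)&0x1fffff = 0xab809  ←
prio:10 @ bit 0 → (0x2ae0272b>>0)&0x3ff = 0x32b
state signed 21b, MSB=0: value = 702473

702473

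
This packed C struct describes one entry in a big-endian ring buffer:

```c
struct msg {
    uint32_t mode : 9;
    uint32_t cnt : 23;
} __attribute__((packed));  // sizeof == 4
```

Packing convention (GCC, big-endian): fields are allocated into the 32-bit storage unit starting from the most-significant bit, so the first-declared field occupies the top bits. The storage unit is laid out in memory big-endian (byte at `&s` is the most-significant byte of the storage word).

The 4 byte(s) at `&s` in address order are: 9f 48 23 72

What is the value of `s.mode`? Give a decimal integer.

318

[0]=0x9f [1]=0x48 [2]=0x23 [3]=0x72 (big-endian) → word 0x9f482372
mode [23+:9] = (word>>23) & 0x1ff = 318  ←
cnt [0+:23] = (word>>0) & 0x7fffff = 4727666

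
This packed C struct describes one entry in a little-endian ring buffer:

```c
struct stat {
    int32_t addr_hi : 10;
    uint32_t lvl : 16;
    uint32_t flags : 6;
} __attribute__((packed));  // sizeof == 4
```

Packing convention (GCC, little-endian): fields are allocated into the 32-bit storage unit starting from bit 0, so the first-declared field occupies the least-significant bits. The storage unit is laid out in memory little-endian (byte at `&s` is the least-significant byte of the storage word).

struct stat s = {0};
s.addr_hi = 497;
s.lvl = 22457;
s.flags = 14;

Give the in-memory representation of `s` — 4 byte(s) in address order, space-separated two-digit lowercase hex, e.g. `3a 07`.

f1 e5 5e 39

[0+:10] addr_hi=497 & 0x3ff = 0x1f1; word=0x000001f1
[10+:16] lvl=22457 & 0xffff = 0x57b9; word=0x015ee5f1
[26+:6] flags=14 & 0x3f = 0xe; word=0x395ee5f1
word = 0x395ee5f1 → little-endian bytes:
  [0]=0xf1  [1]=0xe5  [2]=0x5e  [3]=0x39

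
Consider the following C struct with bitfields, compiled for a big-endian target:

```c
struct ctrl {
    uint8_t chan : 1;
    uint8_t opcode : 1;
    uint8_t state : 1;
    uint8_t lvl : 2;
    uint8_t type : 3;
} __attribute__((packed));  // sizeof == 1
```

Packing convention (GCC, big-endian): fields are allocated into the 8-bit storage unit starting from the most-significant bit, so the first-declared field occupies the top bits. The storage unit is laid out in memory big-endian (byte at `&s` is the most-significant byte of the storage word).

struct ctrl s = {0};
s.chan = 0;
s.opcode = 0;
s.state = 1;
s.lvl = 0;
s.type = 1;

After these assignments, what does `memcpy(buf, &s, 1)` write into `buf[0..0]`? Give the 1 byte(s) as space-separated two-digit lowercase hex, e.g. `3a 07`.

chan (1b) val=0 bits=0x0 at bit 7: 0x00
opcode (1b) val=0 bits=0x0 at bit 6: 0x00
state (1b) val=1 bits=0x1 at bit 5: 0x20
lvl (2b) val=0 bits=0x0 at bit 3: 0x20
type (3b) val=1 bits=0x1 at bit 0: 0x21
word = 0x21 → big-endian bytes:
  [0]=0x21

21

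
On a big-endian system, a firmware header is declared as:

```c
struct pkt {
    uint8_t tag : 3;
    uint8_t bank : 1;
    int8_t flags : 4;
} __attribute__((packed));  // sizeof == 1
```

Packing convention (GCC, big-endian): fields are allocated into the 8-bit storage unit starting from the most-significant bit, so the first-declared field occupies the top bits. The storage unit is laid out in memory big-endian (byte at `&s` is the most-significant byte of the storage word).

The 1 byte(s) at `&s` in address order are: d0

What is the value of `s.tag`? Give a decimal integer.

6

[0]=0xd0 (big-endian) → word 0xd0
tag [5+:3] = (word>>5) & 0x7 = 6  ←
bank [4+:1] = (word>>4) & 0x1 = 1
flags [0+:4] = (word>>0) & 0xf = 0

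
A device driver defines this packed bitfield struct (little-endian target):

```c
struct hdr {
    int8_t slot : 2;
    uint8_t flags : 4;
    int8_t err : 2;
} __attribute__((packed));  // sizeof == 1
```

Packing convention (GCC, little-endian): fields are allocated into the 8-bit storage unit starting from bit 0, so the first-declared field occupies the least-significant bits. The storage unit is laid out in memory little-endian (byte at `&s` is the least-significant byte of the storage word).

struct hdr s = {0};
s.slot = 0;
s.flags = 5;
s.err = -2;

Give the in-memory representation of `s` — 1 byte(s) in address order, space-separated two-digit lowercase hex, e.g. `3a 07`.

94

[0+:2] slot=0 & 0x3 = 0x0; word=0x00
[2+:4] flags=5 & 0xf = 0x5; word=0x14
[6+:2] err=-2 & 0x3 = 0x2; word=0x94
word = 0x94 → little-endian bytes:
  [0]=0x94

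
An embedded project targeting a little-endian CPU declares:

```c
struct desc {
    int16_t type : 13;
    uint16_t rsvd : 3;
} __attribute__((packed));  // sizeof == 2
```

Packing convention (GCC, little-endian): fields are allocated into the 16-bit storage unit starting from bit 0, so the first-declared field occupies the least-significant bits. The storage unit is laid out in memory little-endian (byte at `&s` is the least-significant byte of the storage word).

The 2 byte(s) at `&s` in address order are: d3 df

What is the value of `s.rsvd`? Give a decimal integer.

[0]=0xd3 [1]=0xdf (little-endian) → word 0xdfd3
type [0+:13] = (word>>0) & 0x1fff = 8147
rsvd [13+:3] = (word>>13) & 0x7 = 6  ←

6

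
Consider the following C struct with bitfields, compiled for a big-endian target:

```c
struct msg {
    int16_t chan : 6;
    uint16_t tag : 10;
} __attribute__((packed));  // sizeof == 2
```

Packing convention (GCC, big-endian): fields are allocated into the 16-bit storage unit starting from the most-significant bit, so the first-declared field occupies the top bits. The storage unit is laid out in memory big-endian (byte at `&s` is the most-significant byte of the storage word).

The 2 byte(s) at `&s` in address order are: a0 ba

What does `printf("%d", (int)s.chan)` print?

[0]=0xa0 [1]=0xba (big-endian) → word 0xa0ba
chan [10+:6] = (word>>10) & 0x3f = 40  ←
tag [0+:10] = (word>>0) & 0x3ff = 186
chan signed 6b, MSB=1: 40 - 64 = -24

-24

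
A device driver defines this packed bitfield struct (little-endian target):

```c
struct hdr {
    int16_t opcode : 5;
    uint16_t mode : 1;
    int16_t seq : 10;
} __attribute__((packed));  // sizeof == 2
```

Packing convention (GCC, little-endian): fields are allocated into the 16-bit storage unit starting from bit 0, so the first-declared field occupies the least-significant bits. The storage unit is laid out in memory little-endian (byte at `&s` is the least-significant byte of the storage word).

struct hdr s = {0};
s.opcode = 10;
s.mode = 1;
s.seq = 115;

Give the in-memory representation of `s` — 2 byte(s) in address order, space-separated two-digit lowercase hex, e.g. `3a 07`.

ea 1c

opcode:5 = 10 → 0xa << 0 → word 0x000a
mode:1 = 1 → 0x1 << 5 → word 0x002a
seq:10 = 115 → 0x73 << 6 → word 0x1cea
word = 0x1cea → little-endian bytes:
  [0]=0xea  [1]=0x1c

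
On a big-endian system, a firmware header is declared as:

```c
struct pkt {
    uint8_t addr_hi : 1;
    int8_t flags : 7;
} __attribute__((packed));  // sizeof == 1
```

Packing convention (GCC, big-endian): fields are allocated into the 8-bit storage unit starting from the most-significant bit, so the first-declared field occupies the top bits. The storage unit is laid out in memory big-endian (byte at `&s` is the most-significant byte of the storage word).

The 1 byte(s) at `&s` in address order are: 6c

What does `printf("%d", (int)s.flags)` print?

-20

[0]=0x6c (big-endian) → word 0x6c
addr_hi:1 @ bit 7 → (0x6c>>7)&0x1 = 0x0
flags:7 @ bit 0 → (0x6c>>0)&0x7f = 0x6c  ←
flags signed 7b, MSB=1: 108 - 128 = -20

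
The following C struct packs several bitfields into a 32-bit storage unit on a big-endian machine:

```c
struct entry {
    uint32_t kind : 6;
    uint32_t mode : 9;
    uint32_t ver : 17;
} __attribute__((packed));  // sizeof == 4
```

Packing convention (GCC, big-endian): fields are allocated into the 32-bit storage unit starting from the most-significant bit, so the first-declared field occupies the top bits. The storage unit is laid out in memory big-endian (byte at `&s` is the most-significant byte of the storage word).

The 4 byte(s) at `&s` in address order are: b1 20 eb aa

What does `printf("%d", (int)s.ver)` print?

60330

[0]=0xb1 [1]=0x20 [2]=0xeb [3]=0xaa (big-endian) → word 0xb120ebaa
kind:6 @ bit 26 → (0xb120ebaa>>26)&0x3f = 0x2c
mode:9 @ bit 17 → (0xb120ebaa>>17)&0x1ff = 0x90
ver:17 @ bit 0 → (0xb120ebaa>>0)&0x1ffff = 0xebaa  ←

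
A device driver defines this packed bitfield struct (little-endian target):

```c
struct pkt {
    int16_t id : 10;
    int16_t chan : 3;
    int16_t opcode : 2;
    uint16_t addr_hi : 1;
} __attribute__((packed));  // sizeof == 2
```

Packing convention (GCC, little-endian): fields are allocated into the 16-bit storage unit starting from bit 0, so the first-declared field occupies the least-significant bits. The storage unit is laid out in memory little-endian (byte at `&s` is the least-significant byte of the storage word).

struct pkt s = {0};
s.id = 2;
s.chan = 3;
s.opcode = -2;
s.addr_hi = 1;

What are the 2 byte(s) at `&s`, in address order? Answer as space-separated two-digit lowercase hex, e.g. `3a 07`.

[0+:10] id=2 & 0x3ff = 0x2; word=0x0002
[10+:3] chan=3 & 0x7 = 0x3; word=0x0c02
[13+:2] opcode=-2 & 0x3 = 0x2; word=0x4c02
[15+:1] addr_hi=1 & 0x1 = 0x1; word=0xcc02
word = 0xcc02 → little-endian bytes:
  [0]=0x02  [1]=0xcc

02 cc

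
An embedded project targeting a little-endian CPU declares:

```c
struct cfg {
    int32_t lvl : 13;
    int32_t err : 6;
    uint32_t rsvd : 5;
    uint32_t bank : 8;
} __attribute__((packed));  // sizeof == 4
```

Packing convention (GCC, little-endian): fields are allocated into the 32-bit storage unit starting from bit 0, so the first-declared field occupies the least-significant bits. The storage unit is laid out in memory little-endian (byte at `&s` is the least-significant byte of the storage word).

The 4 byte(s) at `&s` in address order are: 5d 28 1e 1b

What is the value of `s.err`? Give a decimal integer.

-15

[0]=0x5d [1]=0x28 [2]=0x1e [3]=0x1b (little-endian) → word 0x1b1e285d
lvl [0+:13] = (word>>0) & 0x1fff = 2141
err [13+:6] = (word>>13) & 0x3f = 49  ←
rsvd [19+:5] = (word>>19) & 0x1f = 3
bank [24+:8] = (word>>24) & 0xff = 27
err signed 6b, MSB=1: 49 - 64 = -15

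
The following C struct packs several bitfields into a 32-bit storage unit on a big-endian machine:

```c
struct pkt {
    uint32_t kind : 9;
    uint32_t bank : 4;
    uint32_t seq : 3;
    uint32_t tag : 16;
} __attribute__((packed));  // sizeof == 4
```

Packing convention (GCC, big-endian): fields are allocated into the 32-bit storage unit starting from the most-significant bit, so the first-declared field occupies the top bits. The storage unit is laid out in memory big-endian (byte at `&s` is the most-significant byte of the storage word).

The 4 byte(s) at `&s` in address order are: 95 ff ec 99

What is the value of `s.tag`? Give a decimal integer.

[0]=0x95 [1]=0xff [2]=0xec [3]=0x99 (big-endian) → word 0x95ffec99
kind [23+:9] = (word>>23) & 0x1ff = 299
bank [19+:4] = (word>>19) & 0xf = 15
seq [16+:3] = (word>>16) & 0x7 = 7
tag [0+:16] = (word>>0) & 0xffff = 60569  ←

60569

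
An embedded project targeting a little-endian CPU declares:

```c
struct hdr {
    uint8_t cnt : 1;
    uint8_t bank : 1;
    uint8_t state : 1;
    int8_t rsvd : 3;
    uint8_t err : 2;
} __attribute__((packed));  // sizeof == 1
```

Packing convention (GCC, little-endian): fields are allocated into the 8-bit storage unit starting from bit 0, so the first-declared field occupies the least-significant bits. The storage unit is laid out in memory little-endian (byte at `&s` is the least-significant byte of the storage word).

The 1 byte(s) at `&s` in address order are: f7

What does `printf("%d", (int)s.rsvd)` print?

[0]=0xf7 (little-endian) → word 0xf7
cnt [0+:1] = (word>>0) & 0x1 = 1
bank [1+:1] = (word>>1) & 0x1 = 1
state [2+:1] = (word>>2) & 0x1 = 1
rsvd [3+:3] = (word>>3) & 0x7 = 6  ←
err [6+:2] = (word>>6) & 0x3 = 3
rsvd signed 3b, MSB=1: 6 - 8 = -2

-2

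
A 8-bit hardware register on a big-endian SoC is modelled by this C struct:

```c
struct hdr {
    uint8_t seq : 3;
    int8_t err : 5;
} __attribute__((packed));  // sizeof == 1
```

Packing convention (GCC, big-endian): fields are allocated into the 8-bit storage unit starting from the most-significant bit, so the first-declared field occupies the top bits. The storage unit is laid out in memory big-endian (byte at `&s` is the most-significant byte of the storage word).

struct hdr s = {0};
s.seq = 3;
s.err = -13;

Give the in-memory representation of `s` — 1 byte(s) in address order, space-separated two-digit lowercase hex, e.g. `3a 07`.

seq:3 = 3 → 0x3 << 5 → word 0x60
err:5 = -13 → 0x13 << 0 → word 0x73
word = 0x73 → big-endian bytes:
  [0]=0x73

73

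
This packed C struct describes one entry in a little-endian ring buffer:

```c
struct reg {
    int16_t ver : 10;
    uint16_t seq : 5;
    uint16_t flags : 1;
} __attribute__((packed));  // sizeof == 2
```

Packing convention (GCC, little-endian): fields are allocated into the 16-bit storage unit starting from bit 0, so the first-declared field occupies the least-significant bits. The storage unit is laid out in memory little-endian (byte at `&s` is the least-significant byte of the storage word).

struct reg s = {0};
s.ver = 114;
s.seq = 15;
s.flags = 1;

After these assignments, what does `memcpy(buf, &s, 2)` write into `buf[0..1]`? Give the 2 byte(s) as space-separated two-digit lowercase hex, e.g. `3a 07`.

ver:10 = 114 → 0x72 << 0 → word 0x0072
seq:5 = 15 → 0xf << 10 → word 0x3c72
flags:1 = 1 → 0x1 << 15 → word 0xbc72
word = 0xbc72 → little-endian bytes:
  [0]=0x72  [1]=0xbc

72 bc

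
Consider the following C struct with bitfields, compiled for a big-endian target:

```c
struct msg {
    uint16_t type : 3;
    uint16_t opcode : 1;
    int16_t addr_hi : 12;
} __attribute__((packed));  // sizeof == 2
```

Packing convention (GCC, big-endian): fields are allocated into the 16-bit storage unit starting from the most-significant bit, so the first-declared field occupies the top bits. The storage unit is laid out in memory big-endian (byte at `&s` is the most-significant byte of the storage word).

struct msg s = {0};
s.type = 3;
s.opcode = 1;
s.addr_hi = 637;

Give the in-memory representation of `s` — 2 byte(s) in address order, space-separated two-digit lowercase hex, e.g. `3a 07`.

72 7d

type:3 = 3 → 0x3 << 13 → word 0x6000
opcode:1 = 1 → 0x1 << 12 → word 0x7000
addr_hi:12 = 637 → 0x27d << 0 → word 0x727d
word = 0x727d → big-endian bytes:
  [0]=0x72  [1]=0x7d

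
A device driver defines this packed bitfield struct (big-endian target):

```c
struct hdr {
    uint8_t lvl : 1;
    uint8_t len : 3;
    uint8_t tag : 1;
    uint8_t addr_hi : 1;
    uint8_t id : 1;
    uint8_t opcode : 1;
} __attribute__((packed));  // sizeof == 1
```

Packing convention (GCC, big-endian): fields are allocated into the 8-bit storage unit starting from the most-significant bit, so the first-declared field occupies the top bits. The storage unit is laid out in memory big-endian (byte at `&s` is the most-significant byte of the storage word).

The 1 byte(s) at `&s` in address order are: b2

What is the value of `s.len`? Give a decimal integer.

[0]=0xb2 (big-endian) → word 0xb2
lvl:1 @ bit 7 → (0xb2>>7)&0x1 = 0x1
len:3 @ bit 4 → (0xb2>>4)&0x7 = 0x3  ←
tag:1 @ bit 3 → (0xb2>>3)&0x1 = 0x0
addr_hi:1 @ bit 2 → (0xb2>>2)&0x1 = 0x0
id:1 @ bit 1 → (0xb2>>1)&0x1 = 0x1
opcode:1 @ bit 0 → (0xb2>>0)&0x1 = 0x0

3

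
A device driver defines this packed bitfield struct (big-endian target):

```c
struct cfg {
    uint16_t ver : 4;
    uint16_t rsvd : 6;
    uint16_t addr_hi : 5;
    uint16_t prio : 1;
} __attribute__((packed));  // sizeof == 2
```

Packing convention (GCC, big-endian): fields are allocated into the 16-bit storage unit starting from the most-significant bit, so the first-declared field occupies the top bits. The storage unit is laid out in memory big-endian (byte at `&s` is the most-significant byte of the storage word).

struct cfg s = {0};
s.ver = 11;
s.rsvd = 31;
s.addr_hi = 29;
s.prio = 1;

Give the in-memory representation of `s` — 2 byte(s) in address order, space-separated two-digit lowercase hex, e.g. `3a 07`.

ver:4 = 11 → 0xb << 12 → word 0xb000
rsvd:6 = 31 → 0x1f << 6 → word 0xb7c0
addr_hi:5 = 29 → 0x1d << 1 → word 0xb7fa
prio:1 = 1 → 0x1 << 0 → word 0xb7fb
word = 0xb7fb → big-endian bytes:
  [0]=0xb7  [1]=0xfb

b7 fb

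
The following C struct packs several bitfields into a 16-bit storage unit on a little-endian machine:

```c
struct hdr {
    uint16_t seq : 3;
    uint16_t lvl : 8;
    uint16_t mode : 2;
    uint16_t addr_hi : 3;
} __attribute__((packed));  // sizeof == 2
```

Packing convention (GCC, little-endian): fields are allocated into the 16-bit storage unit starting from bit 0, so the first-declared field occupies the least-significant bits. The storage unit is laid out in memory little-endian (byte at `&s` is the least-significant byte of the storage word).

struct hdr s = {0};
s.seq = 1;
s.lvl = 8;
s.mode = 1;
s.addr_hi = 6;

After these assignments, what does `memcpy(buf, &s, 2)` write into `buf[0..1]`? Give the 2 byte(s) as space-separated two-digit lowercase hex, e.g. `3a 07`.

41 c8

seq (3b) val=1 bits=0x1 at bit 0: 0x0001
lvl (8b) val=8 bits=0x8 at bit 3: 0x0041
mode (2b) val=1 bits=0x1 at bit 11: 0x0841
addr_hi (3b) val=6 bits=0x6 at bit 13: 0xc841
word = 0xc841 → little-endian bytes:
  [0]=0x41  [1]=0xc8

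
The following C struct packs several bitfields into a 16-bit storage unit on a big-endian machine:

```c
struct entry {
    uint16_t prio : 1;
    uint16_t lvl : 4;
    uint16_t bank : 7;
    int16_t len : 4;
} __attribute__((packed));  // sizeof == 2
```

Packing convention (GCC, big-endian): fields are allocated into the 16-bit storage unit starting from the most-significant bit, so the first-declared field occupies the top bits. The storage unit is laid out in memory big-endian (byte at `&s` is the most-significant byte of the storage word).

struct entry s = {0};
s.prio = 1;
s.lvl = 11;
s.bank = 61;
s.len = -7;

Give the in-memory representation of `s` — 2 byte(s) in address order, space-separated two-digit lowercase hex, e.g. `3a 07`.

db d9

prio:1 = 1 → 0x1 << 15 → word 0x8000
lvl:4 = 11 → 0xb << 11 → word 0xd800
bank:7 = 61 → 0x3d << 4 → word 0xdbd0
len:4 = -7 → 0x9 << 0 → word 0xdbd9
word = 0xdbd9 → big-endian bytes:
  [0]=0xdb  [1]=0xd9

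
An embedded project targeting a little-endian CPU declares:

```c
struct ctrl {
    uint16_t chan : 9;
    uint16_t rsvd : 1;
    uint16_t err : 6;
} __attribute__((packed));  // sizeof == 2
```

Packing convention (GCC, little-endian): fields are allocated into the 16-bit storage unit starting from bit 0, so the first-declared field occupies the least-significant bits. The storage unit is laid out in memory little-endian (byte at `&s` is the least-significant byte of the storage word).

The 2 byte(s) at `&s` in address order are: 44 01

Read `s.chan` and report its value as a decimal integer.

[0]=0x44 [1]=0x01 (little-endian) → word 0x0144
chan [0+:9] = (word>>0) & 0x1ff = 324  ←
rsvd [9+:1] = (word>>9) & 0x1 = 0
err [10+:6] = (word>>10) & 0x3f = 0

324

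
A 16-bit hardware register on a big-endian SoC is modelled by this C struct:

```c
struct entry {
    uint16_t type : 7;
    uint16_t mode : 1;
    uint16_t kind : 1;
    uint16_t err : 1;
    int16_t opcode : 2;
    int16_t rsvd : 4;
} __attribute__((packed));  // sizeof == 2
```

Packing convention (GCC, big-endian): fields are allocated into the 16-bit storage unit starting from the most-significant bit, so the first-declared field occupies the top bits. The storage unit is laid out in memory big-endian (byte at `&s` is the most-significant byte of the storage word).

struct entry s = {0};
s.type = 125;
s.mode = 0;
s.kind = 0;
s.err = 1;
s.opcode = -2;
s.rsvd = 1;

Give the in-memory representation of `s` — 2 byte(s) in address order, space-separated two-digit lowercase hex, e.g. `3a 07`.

fa 61

[9+:7] type=125 & 0x7f = 0x7d; word=0xfa00
[8+:1] mode=0 & 0x1 = 0x0; word=0xfa00
[7+:1] kind=0 & 0x1 = 0x0; word=0xfa00
[6+:1] err=1 & 0x1 = 0x1; word=0xfa40
[4+:2] opcode=-2 & 0x3 = 0x2; word=0xfa60
[0+:4] rsvd=1 & 0xf = 0x1; word=0xfa61
word = 0xfa61 → big-endian bytes:
  [0]=0xfa  [1]=0x61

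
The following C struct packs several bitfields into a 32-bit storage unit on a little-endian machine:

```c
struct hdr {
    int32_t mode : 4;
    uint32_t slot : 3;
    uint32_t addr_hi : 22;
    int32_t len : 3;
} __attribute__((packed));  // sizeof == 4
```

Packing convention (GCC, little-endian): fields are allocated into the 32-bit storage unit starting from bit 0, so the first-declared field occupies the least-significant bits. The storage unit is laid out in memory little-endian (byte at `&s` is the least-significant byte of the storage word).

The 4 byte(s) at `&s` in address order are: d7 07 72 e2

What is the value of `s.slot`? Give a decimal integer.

5

[0]=0xd7 [1]=0x07 [2]=0x72 [3]=0xe2 (little-endian) → word 0xe27207d7
mode [0+:4] = (word>>0) & 0xf = 7
slot [4+:3] = (word>>4) & 0x7 = 5  ←
addr_hi [7+:22] = (word>>7) & 0x3fffff = 320527
len [29+:3] = (word>>29) & 0x7 = 7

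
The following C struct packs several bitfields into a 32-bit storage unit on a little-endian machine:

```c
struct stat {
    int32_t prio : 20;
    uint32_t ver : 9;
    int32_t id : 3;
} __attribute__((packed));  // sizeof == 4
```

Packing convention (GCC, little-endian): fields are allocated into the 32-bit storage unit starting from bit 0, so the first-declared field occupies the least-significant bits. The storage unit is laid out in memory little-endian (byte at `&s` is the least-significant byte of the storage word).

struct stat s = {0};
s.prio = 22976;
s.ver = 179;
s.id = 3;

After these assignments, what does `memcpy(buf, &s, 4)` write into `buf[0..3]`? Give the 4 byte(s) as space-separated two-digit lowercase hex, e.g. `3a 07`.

c0 59 30 6b

prio:20 = 22976 → 0x59c0 << 0 → word 0x000059c0
ver:9 = 179 → 0xb3 << 20 → word 0x0b3059c0
id:3 = 3 → 0x3 << 29 → word 0x6b3059c0
word = 0x6b3059c0 → little-endian bytes:
  [0]=0xc0  [1]=0x59  [2]=0x30  [3]=0x6b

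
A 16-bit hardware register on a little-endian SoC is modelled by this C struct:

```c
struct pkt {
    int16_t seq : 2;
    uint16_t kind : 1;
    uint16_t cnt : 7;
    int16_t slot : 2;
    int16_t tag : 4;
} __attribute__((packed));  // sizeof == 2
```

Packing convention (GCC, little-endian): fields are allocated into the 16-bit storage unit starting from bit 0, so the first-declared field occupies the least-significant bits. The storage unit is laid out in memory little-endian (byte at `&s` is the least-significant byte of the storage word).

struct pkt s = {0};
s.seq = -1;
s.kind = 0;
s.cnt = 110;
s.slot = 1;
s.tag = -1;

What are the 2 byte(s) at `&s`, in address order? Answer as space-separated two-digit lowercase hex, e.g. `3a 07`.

73 f7

seq (2b) val=-1 bits=0x3 at bit 0: 0x0003
kind (1b) val=0 bits=0x0 at bit 2: 0x0003
cnt (7b) val=110 bits=0x6e at bit 3: 0x0373
slot (2b) val=1 bits=0x1 at bit 10: 0x0773
tag (4b) val=-1 bits=0xf at bit 12: 0xf773
word = 0xf773 → little-endian bytes:
  [0]=0x73  [1]=0xf7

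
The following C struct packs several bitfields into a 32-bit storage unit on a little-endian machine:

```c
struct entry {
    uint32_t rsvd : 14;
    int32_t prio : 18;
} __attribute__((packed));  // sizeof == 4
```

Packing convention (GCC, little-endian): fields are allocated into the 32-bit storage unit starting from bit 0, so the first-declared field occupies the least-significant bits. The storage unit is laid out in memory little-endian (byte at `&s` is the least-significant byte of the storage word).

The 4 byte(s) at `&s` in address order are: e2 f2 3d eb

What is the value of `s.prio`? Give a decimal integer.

-21257

[0]=0xe2 [1]=0xf2 [2]=0x3d [3]=0xeb (little-endian) → word 0xeb3df2e2
rsvd [0+:14] = (word>>0) & 0x3fff = 13026
prio [14+:18] = (word>>14) & 0x3ffff = 240887  ←
prio signed 18b, MSB=1: 240887 - 262144 = -21257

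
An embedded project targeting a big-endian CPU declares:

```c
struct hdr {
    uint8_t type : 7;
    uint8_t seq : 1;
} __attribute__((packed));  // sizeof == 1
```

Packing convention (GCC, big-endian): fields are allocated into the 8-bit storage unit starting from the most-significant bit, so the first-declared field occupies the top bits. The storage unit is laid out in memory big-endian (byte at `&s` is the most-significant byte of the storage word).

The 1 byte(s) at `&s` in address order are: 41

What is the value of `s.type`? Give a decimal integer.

[0]=0x41 (big-endian) → word 0x41
type:7 @ bit 1 → (0x41>>1)&0x7f = 0x20  ←
seq:1 @ bit 0 → (0x41>>0)&0x1 = 0x1

32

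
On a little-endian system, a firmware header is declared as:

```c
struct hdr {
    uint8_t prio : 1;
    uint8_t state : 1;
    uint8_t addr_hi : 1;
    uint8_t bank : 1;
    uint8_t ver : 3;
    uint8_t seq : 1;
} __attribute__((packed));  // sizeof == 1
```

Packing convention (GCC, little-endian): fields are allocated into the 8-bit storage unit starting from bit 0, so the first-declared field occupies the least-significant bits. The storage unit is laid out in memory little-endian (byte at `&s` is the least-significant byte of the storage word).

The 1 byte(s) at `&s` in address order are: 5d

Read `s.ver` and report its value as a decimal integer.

5

[0]=0x5d (little-endian) → word 0x5d
prio:1 @ bit 0 → (0x5d>>0)&0x1 = 0x1
state:1 @ bit 1 → (0x5d>>1)&0x1 = 0x0
addr_hi:1 @ bit 2 → (0x5d>>2)&0x1 = 0x1
bank:1 @ bit 3 → (0x5d>>3)&0x1 = 0x1
ver:3 @ bit 4 → (0x5d>>4)&0x7 = 0x5  ←
seq:1 @ bit 7 → (0x5d>>7)&0x1 = 0x0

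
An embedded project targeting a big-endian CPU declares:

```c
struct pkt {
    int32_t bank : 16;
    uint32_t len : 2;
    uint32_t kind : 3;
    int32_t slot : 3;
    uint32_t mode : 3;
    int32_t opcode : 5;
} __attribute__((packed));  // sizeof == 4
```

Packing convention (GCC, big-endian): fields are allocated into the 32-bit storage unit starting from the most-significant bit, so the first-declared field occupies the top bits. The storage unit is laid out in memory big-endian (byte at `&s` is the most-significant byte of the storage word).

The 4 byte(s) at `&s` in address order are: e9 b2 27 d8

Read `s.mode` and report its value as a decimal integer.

[0]=0xe9 [1]=0xb2 [2]=0x27 [3]=0xd8 (big-endian) → word 0xe9b227d8
bank [16+:16] = (word>>16) & 0xffff = 59826
len [14+:2] = (word>>14) & 0x3 = 0
kind [11+:3] = (word>>11) & 0x7 = 4
slot [8+:3] = (word>>8) & 0x7 = 7
mode [5+:3] = (word>>5) & 0x7 = 6  ←
opcode [0+:5] = (word>>0) & 0x1f = 24

6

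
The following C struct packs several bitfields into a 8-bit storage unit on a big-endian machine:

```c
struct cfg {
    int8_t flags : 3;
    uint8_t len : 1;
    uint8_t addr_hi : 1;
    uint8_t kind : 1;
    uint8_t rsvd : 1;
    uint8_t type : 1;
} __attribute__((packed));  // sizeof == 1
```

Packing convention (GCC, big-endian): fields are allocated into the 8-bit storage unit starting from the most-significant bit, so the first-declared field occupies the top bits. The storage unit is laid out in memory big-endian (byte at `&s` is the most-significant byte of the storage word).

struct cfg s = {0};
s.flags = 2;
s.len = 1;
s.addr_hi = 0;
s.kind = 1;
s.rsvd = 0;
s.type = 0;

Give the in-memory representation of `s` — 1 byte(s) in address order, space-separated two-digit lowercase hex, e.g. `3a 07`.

54

[5+:3] flags=2 & 0x7 = 0x2; word=0x40
[4+:1] len=1 & 0x1 = 0x1; word=0x50
[3+:1] addr_hi=0 & 0x1 = 0x0; word=0x50
[2+:1] kind=1 & 0x1 = 0x1; word=0x54
[1+:1] rsvd=0 & 0x1 = 0x0; word=0x54
[0+:1] type=0 & 0x1 = 0x0; word=0x54
word = 0x54 → big-endian bytes:
  [0]=0x54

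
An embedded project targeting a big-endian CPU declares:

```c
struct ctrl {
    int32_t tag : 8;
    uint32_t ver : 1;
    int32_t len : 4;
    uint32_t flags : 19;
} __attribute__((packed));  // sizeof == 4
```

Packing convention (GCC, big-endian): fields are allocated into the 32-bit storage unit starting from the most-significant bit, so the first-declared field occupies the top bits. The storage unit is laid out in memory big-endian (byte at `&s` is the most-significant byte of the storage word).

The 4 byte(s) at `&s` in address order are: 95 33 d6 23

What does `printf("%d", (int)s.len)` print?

[0]=0x95 [1]=0x33 [2]=0xd6 [3]=0x23 (big-endian) → word 0x9533d623
tag:8 @ bit 24 → (0x9533d623>>24)&0xff = 0x95
ver:1 @ bit 23 → (0x9533d623>>23)&0x1 = 0x0
len:4 @ bit 19 → (0x9533d623>>19)&0xf = 0x6  ←
flags:19 @ bit 0 → (0x9533d623>>0)&0x7ffff = 0x3d623
len signed 4b, MSB=0: value = 6

6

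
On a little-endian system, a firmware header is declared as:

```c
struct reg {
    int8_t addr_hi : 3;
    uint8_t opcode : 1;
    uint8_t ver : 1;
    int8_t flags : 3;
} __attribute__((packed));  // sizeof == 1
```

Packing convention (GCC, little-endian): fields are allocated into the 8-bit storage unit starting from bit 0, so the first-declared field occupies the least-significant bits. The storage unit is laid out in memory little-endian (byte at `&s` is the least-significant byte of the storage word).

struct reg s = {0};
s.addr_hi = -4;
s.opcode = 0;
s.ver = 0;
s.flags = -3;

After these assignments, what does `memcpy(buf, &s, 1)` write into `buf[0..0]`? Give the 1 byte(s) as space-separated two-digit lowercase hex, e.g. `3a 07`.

a4

addr_hi:3 = -4 → 0x4 << 0 → word 0x04
opcode:1 = 0 → 0x0 << 3 → word 0x04
ver:1 = 0 → 0x0 << 4 → word 0x04
flags:3 = -3 → 0x5 << 5 → word 0xa4
word = 0xa4 → little-endian bytes:
  [0]=0xa4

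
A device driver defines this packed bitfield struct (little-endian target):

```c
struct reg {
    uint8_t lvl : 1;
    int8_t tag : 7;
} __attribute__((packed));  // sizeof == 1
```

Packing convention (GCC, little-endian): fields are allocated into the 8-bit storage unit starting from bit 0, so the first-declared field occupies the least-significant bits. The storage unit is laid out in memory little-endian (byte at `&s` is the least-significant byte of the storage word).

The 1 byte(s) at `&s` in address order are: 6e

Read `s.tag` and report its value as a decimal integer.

55

[0]=0x6e (little-endian) → word 0x6e
lvl:1 @ bit 0 → (0x6e>>0)&0x1 = 0x0
tag:7 @ bit 1 → (0x6e>>1)&0x7f = 0x37  ←
tag signed 7b, MSB=0: value = 55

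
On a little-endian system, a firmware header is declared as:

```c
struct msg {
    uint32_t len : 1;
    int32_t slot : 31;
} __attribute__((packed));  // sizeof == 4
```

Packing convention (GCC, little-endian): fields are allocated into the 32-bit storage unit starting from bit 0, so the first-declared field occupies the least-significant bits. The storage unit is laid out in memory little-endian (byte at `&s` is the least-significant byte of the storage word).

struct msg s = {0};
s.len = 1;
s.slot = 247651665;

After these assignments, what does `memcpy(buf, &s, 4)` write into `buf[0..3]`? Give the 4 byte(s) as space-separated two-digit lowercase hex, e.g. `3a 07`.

a3 ba 85 1d

[0+:1] len=1 & 0x1 = 0x1; word=0x00000001
[1+:31] slot=247651665 & 0x7fffffff = 0xec2dd51; word=0x1d85baa3
word = 0x1d85baa3 → little-endian bytes:
  [0]=0xa3  [1]=0xba  [2]=0x85  [3]=0x1d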